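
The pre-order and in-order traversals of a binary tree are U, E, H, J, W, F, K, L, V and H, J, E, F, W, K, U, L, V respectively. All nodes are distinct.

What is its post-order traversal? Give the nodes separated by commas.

J, H, F, K, W, E, V, L, U

The first element of pre-order is the root; it splits in-order into left and right subtrees.
Root U: left subtree has 6 nodes {H, J, E, F, W, K}, right has 2 {L, V}.
  Root E: left subtree has 2 nodes {H, J}, right has 3 {F, W, K}.
    Root H: left subtree has 0 nodes { }, right has 1 {J}.
    Root W: left subtree has 1 node {F}, right has 1 {K}.
  Root L: left subtree has 0 nodes { }, right has 1 {V}.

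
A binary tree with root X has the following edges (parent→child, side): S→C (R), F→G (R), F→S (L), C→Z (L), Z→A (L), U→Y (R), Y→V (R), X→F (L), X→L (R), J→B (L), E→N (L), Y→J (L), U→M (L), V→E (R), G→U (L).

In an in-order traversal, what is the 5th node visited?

F

In-order visits the left subtree, then the node, then the right subtree.
At X: go left to F.
  At F: go left to S.
    At S: no left child.
    Visit S.
    At S: go right to C.
      At C: go left to Z.
        At Z: go left to A.
          A is a leaf — visit A.
        Visit Z.
        At Z: no right child.
      Visit C.
      At C: no right child.
  Visit F.
  At F: go right to G.
    At G: go left to U.
      At U: go left to M.
        M is a leaf — visit M.
      Visit U.
      At U: go right to Y.
        At Y: go left to J.
          At J: go left to B.
            B is a leaf — visit B.
          Visit J.
          At J: no right child.
        Visit Y.
        At Y: go right to V.
          At V: no left child.
          Visit V.
          At V: go right to E.
            At E: go left to N.
              N is a leaf — visit N.
            Visit E.
            At E: no right child.
    Visit G.
    At G: no right child.
Visit X.
At X: go right to L.
  L is a leaf — visit L.
Full in-order sequence: S, A, Z, C, F, M, U, B, J, Y, V, N, E, G, X, L.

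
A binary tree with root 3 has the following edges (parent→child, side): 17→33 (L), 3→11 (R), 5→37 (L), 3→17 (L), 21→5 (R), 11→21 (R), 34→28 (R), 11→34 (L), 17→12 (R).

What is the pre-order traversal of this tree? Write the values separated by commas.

Pre-order visits the node, then its left subtree, then its right subtree.
Visit 3.
At 3: go left to 17.
  Visit 17.
  At 17: go left to 33.
    33 is a leaf — visit 33.
  At 17: go right to 12.
    12 is a leaf — visit 12.
At 3: go right to 11.
  Visit 11.
  At 11: go left to 34.
    Visit 34.
    At 34: no left child.
    At 34: go right to 28.
      28 is a leaf — visit 28.
  At 11: go right to 21.
    Visit 21.
    At 21: no left child.
    At 21: go right to 5.
      Visit 5.
      At 5: go left to 37.
        37 is a leaf — visit 37.
      At 5: no right child.

3, 17, 33, 12, 11, 34, 28, 21, 5, 37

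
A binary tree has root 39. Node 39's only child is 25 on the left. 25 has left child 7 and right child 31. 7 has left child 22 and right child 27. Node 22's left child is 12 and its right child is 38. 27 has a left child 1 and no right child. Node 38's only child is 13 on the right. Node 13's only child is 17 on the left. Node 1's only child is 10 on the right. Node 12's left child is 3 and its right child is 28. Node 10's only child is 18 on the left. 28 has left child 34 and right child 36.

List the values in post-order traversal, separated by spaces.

Post-order visits the left subtree, then the right subtree, then the node.
At 39: go left to 25.
  At 25: go left to 7.
    At 7: go left to 22.
      At 22: go left to 12.
        At 12: go left to 3.
          3 is a leaf — visit 3.
        At 12: go right to 28.
          At 28: go left to 34.
            34 is a leaf — visit 34.
          At 28: go right to 36.
            36 is a leaf — visit 36.
          Visit 28.
        Visit 12.
      At 22: go right to 38.
        At 38: no left child.
        At 38: go right to 13.
          At 13: go left to 17.
            17 is a leaf — visit 17.
          At 13: no right child.
          Visit 13.
        Visit 38.
      Visit 22.
    At 7: go right to 27.
      At 27: go left to 1.
        At 1: no left child.
        At 1: go right to 10.
          At 10: go left to 18.
            18 is a leaf — visit 18.
          At 10: no right child.
          Visit 10.
        Visit 1.
      At 27: no right child.
      Visit 27.
    Visit 7.
  At 25: go right to 31.
    31 is a leaf — visit 31.
  Visit 25.
At 39: no right child.
Visit 39.

3 34 36 28 12 17 13 38 22 18 10 1 27 7 31 25 39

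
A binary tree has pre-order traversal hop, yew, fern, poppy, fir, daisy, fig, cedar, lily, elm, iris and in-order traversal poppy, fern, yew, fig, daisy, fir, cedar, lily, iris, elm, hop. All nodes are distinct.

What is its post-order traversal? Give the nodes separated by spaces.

The first element of pre-order is the root; it splits in-order into left and right subtrees.
Root hop: left subtree has 10 nodes {poppy, fern, yew, fig, daisy, fir, cedar, lily, iris, elm}, right has 0 { }.
  Root yew: left subtree has 2 nodes {poppy, fern}, right has 7 {fig, daisy, fir, cedar, lily, iris, elm}.
    Root fern: left subtree has 1 node {poppy}, right has 0 { }.
    Root fir: left subtree has 2 nodes {fig, daisy}, right has 4 {cedar, lily, iris, elm}.
      Root daisy: left subtree has 1 node {fig}, right has 0 { }.
      Root cedar: left subtree has 0 nodes { }, right has 3 {lily, iris, elm}.
        Root lily: left subtree has 0 nodes { }, right has 2 {iris, elm}.
          Root elm: left subtree has 1 node {iris}, right has 0 { }.

poppy fern fig daisy iris elm lily cedar fir yew hop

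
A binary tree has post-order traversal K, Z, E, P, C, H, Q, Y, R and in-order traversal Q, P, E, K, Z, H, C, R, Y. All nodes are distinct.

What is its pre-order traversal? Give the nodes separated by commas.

The last element of post-order is the root; it splits in-order into left and right subtrees.
Root R: left subtree has 7 nodes {Q, P, E, K, Z, H, C}, right has 1 {Y}.
  Root Q: left subtree has 0 nodes { }, right has 6 {P, E, K, Z, H, C}.
    Root H: left subtree has 4 nodes {P, E, K, Z}, right has 1 {C}.
      Root P: left subtree has 0 nodes { }, right has 3 {E, K, Z}.
        Root E: left subtree has 0 nodes { }, right has 2 {K, Z}.
          Root Z: left subtree has 1 node {K}, right has 0 { }.

R, Q, H, P, E, Z, K, C, Y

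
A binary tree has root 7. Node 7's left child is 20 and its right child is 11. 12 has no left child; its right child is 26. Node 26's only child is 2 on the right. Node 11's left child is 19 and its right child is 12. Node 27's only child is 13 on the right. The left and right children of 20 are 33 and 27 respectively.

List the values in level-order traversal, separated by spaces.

7 20 11 33 27 19 12 13 26 2

Level-order visits nodes level by level from the root, left to right within each level.
Level 0: 7
Level 1: 20, 11
Level 2: 33, 27, 19, 12
Level 3: 13, 26
Level 4: 2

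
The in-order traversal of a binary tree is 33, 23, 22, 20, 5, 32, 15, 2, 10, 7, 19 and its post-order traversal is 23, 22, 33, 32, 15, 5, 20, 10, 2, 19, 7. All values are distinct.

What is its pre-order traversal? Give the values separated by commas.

7, 2, 20, 33, 22, 23, 5, 15, 32, 10, 19

The last element of post-order is the root; it splits in-order into left and right subtrees.
Root 7: left subtree has 9 nodes {33, 23, 22, 20, 5, 32, 15, 2, 10}, right has 1 {19}.
  Root 2: left subtree has 7 nodes {33, 23, 22, 20, 5, 32, 15}, right has 1 {10}.
    Root 20: left subtree has 3 nodes {33, 23, 22}, right has 3 {5, 32, 15}.
      Root 33: left subtree has 0 nodes { }, right has 2 {23, 22}.
        Root 22: left subtree has 1 node {23}, right has 0 { }.
      Root 5: left subtree has 0 nodes { }, right has 2 {32, 15}.
        Root 15: left subtree has 1 node {32}, right has 0 { }.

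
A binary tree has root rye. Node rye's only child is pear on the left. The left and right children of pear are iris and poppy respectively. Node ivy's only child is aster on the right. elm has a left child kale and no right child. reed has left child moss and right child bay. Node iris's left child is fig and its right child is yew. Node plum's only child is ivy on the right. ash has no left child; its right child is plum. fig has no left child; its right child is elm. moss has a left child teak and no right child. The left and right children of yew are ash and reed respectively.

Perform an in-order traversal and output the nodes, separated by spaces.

In-order visits the left subtree, then the node, then the right subtree.
At rye: go left to pear.
  At pear: go left to iris.
    At iris: go left to fig.
      At fig: no left child.
      Visit fig.
      At fig: go right to elm.
        At elm: go left to kale.
          kale is a leaf — visit kale.
        Visit elm.
        At elm: no right child.
    Visit iris.
    At iris: go right to yew.
      At yew: go left to ash.
        At ash: no left child.
        Visit ash.
        At ash: go right to plum.
          At plum: no left child.
          Visit plum.
          At plum: go right to ivy.
            At ivy: no left child.
            Visit ivy.
            At ivy: go right to aster.
              aster is a leaf — visit aster.
      Visit yew.
      At yew: go right to reed.
        At reed: go left to moss.
          At moss: go left to teak.
            teak is a leaf — visit teak.
          Visit moss.
          At moss: no right child.
        Visit reed.
        At reed: go right to bay.
          bay is a leaf — visit bay.
  Visit pear.
  At pear: go right to poppy.
    poppy is a leaf — visit poppy.
Visit rye.
At rye: no right child.

fig kale elm iris ash plum ivy aster yew teak moss reed bay pear poppy rye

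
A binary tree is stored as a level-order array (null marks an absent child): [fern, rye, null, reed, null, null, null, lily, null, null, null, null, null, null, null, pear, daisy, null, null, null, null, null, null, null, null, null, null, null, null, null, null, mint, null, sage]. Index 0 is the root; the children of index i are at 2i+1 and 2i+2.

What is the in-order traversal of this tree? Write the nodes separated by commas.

mint, pear, lily, sage, daisy, reed, rye, fern

In-order visits the left subtree, then the node, then the right subtree.
At fern: go left to rye.
  At rye: go left to reed.
    At reed: go left to lily.
      At lily: go left to pear.
        At pear: go left to mint.
          mint is a leaf — visit mint.
        Visit pear.
        At pear: no right child.
      Visit lily.
      At lily: go right to daisy.
        At daisy: go left to sage.
          sage is a leaf — visit sage.
        Visit daisy.
        At daisy: no right child.
    Visit reed.
    At reed: no right child.
  Visit rye.
  At rye: no right child.
Visit fern.
At fern: no right child.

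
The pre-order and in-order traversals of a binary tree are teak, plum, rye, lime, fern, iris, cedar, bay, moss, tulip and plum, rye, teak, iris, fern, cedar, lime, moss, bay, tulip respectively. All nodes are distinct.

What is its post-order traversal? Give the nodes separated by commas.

The first element of pre-order is the root; it splits in-order into left and right subtrees.
Root teak: left subtree has 2 nodes {plum, rye}, right has 7 {iris, fern, cedar, lime, moss, bay, tulip}.
  Root plum: left subtree has 0 nodes { }, right has 1 {rye}.
  Root lime: left subtree has 3 nodes {iris, fern, cedar}, right has 3 {moss, bay, tulip}.
    Root fern: left subtree has 1 node {iris}, right has 1 {cedar}.
    Root bay: left subtree has 1 node {moss}, right has 1 {tulip}.

rye, plum, iris, cedar, fern, moss, tulip, bay, lime, teak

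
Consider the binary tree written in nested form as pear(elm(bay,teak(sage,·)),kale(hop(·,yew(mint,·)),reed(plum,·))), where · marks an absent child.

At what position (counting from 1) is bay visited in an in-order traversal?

In-order visits the left subtree, then the node, then the right subtree.
At pear: go left to elm.
  At elm: go left to bay.
    bay is a leaf — visit bay.
  Visit elm.
  At elm: go right to teak.
    At teak: go left to sage.
      sage is a leaf — visit sage.
    Visit teak.
    At teak: no right child.
Visit pear.
At pear: go right to kale.
  At kale: go left to hop.
    At hop: no left child.
    Visit hop.
    At hop: go right to yew.
      At yew: go left to mint.
        mint is a leaf — visit mint.
      Visit yew.
      At yew: no right child.
  Visit kale.
  At kale: go right to reed.
    At reed: go left to plum.
      plum is a leaf — visit plum.
    Visit reed.
    At reed: no right child.
Full in-order sequence: bay, elm, sage, teak, pear, hop, mint, yew, kale, plum, reed.

1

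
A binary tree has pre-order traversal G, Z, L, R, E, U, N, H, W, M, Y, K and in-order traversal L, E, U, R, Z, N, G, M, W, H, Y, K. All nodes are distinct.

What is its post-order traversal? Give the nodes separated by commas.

The first element of pre-order is the root; it splits in-order into left and right subtrees.
Root G: left subtree has 6 nodes {L, E, U, R, Z, N}, right has 5 {M, W, H, Y, K}.
  Root Z: left subtree has 4 nodes {L, E, U, R}, right has 1 {N}.
    Root L: left subtree has 0 nodes { }, right has 3 {E, U, R}.
      Root R: left subtree has 2 nodes {E, U}, right has 0 { }.
        Root E: left subtree has 0 nodes { }, right has 1 {U}.
  Root H: left subtree has 2 nodes {M, W}, right has 2 {Y, K}.
    Root W: left subtree has 1 node {M}, right has 0 { }.
    Root Y: left subtree has 0 nodes { }, right has 1 {K}.

U, E, R, L, N, Z, M, W, K, Y, H, G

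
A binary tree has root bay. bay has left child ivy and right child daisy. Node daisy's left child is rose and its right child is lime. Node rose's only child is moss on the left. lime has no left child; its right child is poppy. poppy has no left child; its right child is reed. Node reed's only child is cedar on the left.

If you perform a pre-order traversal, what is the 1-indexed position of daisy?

3

Pre-order visits the node, then its left subtree, then its right subtree.
Visit bay.
At bay: go left to ivy.
  ivy is a leaf — visit ivy.
At bay: go right to daisy.
  Visit daisy.
  At daisy: go left to rose.
    Visit rose.
    At rose: go left to moss.
      moss is a leaf — visit moss.
    At rose: no right child.
  At daisy: go right to lime.
    Visit lime.
    At lime: no left child.
    At lime: go right to poppy.
      Visit poppy.
      At poppy: no left child.
      At poppy: go right to reed.
        Visit reed.
        At reed: go left to cedar.
          cedar is a leaf — visit cedar.
        At reed: no right child.
Full pre-order sequence: bay, ivy, daisy, rose, moss, lime, poppy, reed, cedar.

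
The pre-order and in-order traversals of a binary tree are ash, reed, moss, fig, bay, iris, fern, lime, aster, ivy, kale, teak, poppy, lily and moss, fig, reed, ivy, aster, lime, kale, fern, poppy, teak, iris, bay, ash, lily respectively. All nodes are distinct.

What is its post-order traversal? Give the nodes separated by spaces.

The first element of pre-order is the root; it splits in-order into left and right subtrees.
Root ash: left subtree has 12 nodes {moss, fig, reed, ivy, aster, lime, kale, fern, poppy, teak, iris, bay}, right has 1 {lily}.
  Root reed: left subtree has 2 nodes {moss, fig}, right has 9 {ivy, aster, lime, kale, fern, poppy, teak, iris, bay}.
    Root moss: left subtree has 0 nodes { }, right has 1 {fig}.
    Root bay: left subtree has 8 nodes {ivy, aster, lime, kale, fern, poppy, teak, iris}, right has 0 { }.
      Root iris: left subtree has 7 nodes {ivy, aster, lime, kale, fern, poppy, teak}, right has 0 { }.
        Root fern: left subtree has 4 nodes {ivy, aster, lime, kale}, right has 2 {poppy, teak}.
          Root lime: left subtree has 2 nodes {ivy, aster}, right has 1 {kale}.
            Root aster: left subtree has 1 node {ivy}, right has 0 { }.
          Root teak: left subtree has 1 node {poppy}, right has 0 { }.

fig moss ivy aster kale lime poppy teak fern iris bay reed lily ash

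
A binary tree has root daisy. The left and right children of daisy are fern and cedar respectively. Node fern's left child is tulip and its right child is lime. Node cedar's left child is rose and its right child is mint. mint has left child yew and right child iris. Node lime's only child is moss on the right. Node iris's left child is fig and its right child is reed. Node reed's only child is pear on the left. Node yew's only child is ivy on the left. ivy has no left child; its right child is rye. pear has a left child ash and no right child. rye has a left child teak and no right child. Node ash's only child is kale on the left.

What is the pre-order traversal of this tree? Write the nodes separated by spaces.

daisy fern tulip lime moss cedar rose mint yew ivy rye teak iris fig reed pear ash kale

Pre-order visits the node, then its left subtree, then its right subtree.
Visit daisy.
At daisy: go left to fern.
  Visit fern.
  At fern: go left to tulip.
    tulip is a leaf — visit tulip.
  At fern: go right to lime.
    Visit lime.
    At lime: no left child.
    At lime: go right to moss.
      moss is a leaf — visit moss.
At daisy: go right to cedar.
  Visit cedar.
  At cedar: go left to rose.
    rose is a leaf — visit rose.
  At cedar: go right to mint.
    Visit mint.
    At mint: go left to yew.
      Visit yew.
      At yew: go left to ivy.
        Visit ivy.
        At ivy: no left child.
        At ivy: go right to rye.
          Visit rye.
          At rye: go left to teak.
            teak is a leaf — visit teak.
          At rye: no right child.
      At yew: no right child.
    At mint: go right to iris.
      Visit iris.
      At iris: go left to fig.
        fig is a leaf — visit fig.
      At iris: go right to reed.
        Visit reed.
        At reed: go left to pear.
          Visit pear.
          At pear: go left to ash.
            Visit ash.
            At ash: go left to kale.
              kale is a leaf — visit kale.
            At ash: no right child.
          At pear: no right child.
        At reed: no right child.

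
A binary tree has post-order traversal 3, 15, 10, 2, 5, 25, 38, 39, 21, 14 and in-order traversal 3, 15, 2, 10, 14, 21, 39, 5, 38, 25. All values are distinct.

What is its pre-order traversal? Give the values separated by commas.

The last element of post-order is the root; it splits in-order into left and right subtrees.
Root 14: left subtree has 4 nodes {3, 15, 2, 10}, right has 5 {21, 39, 5, 38, 25}.
  Root 2: left subtree has 2 nodes {3, 15}, right has 1 {10}.
    Root 15: left subtree has 1 node {3}, right has 0 { }.
  Root 21: left subtree has 0 nodes { }, right has 4 {39, 5, 38, 25}.
    Root 39: left subtree has 0 nodes { }, right has 3 {5, 38, 25}.
      Root 38: left subtree has 1 node {5}, right has 1 {25}.

14, 2, 15, 3, 10, 21, 39, 38, 5, 25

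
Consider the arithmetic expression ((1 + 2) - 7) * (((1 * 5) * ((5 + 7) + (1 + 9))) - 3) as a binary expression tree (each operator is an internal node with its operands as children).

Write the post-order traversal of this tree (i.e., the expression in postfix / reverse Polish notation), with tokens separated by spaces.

Post-order on an expression tree gives postfix notation: for each operator, emit left operand, right operand, then the operator.

1 2 + 7 - 1 5 * 5 7 + 1 9 + + * 3 - *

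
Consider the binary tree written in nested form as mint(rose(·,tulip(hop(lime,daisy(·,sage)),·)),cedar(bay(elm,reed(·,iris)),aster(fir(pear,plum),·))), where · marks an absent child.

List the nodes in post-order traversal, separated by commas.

lime, sage, daisy, hop, tulip, rose, elm, iris, reed, bay, pear, plum, fir, aster, cedar, mint

Post-order visits the left subtree, then the right subtree, then the node.
At mint: go left to rose.
  At rose: no left child.
  At rose: go right to tulip.
    At tulip: go left to hop.
      At hop: go left to lime.
        lime is a leaf — visit lime.
      At hop: go right to daisy.
        At daisy: no left child.
        At daisy: go right to sage.
          sage is a leaf — visit sage.
        Visit daisy.
      Visit hop.
    At tulip: no right child.
    Visit tulip.
  Visit rose.
At mint: go right to cedar.
  At cedar: go left to bay.
    At bay: go left to elm.
      elm is a leaf — visit elm.
    At bay: go right to reed.
      At reed: no left child.
      At reed: go right to iris.
        iris is a leaf — visit iris.
      Visit reed.
    Visit bay.
  At cedar: go right to aster.
    At aster: go left to fir.
      At fir: go left to pear.
        pear is a leaf — visit pear.
      At fir: go right to plum.
        plum is a leaf — visit plum.
      Visit fir.
    At aster: no right child.
    Visit aster.
  Visit cedar.
Visit mint.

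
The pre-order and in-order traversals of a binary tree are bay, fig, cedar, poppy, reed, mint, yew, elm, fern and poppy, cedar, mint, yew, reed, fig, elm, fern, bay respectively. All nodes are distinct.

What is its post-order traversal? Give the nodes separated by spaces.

poppy yew mint reed cedar fern elm fig bay

The first element of pre-order is the root; it splits in-order into left and right subtrees.
Root bay: left subtree has 8 nodes {poppy, cedar, mint, yew, reed, fig, elm, fern}, right has 0 { }.
  Root fig: left subtree has 5 nodes {poppy, cedar, mint, yew, reed}, right has 2 {elm, fern}.
    Root cedar: left subtree has 1 node {poppy}, right has 3 {mint, yew, reed}.
      Root reed: left subtree has 2 nodes {mint, yew}, right has 0 { }.
        Root mint: left subtree has 0 nodes { }, right has 1 {yew}.
    Root elm: left subtree has 0 nodes { }, right has 1 {fern}.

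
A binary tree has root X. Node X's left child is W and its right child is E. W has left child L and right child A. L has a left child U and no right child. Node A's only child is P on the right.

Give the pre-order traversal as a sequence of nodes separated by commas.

Pre-order visits the node, then its left subtree, then its right subtree.
Visit X.
At X: go left to W.
  Visit W.
  At W: go left to L.
    Visit L.
    At L: go left to U.
      U is a leaf — visit U.
    At L: no right child.
  At W: go right to A.
    Visit A.
    At A: no left child.
    At A: go right to P.
      P is a leaf — visit P.
At X: go right to E.
  E is a leaf — visit E.

X, W, L, U, A, P, E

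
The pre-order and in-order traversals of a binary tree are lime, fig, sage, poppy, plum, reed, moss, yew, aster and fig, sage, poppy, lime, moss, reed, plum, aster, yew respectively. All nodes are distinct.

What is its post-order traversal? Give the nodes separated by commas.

poppy, sage, fig, moss, reed, aster, yew, plum, lime

The first element of pre-order is the root; it splits in-order into left and right subtrees.
Root lime: left subtree has 3 nodes {fig, sage, poppy}, right has 5 {moss, reed, plum, aster, yew}.
  Root fig: left subtree has 0 nodes { }, right has 2 {sage, poppy}.
    Root sage: left subtree has 0 nodes { }, right has 1 {poppy}.
  Root plum: left subtree has 2 nodes {moss, reed}, right has 2 {aster, yew}.
    Root reed: left subtree has 1 node {moss}, right has 0 { }.
    Root yew: left subtree has 1 node {aster}, right has 0 { }.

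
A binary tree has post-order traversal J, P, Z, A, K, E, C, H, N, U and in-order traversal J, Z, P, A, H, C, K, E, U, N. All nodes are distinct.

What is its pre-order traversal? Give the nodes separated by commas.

U, H, A, Z, J, P, C, E, K, N

The last element of post-order is the root; it splits in-order into left and right subtrees.
Root U: left subtree has 8 nodes {J, Z, P, A, H, C, K, E}, right has 1 {N}.
  Root H: left subtree has 4 nodes {J, Z, P, A}, right has 3 {C, K, E}.
    Root A: left subtree has 3 nodes {J, Z, P}, right has 0 { }.
      Root Z: left subtree has 1 node {J}, right has 1 {P}.
    Root C: left subtree has 0 nodes { }, right has 2 {K, E}.
      Root E: left subtree has 1 node {K}, right has 0 { }.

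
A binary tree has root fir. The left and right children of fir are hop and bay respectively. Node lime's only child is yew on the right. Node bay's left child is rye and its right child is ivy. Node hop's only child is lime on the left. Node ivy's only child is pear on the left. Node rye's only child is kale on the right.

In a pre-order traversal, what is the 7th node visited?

kale

Pre-order visits the node, then its left subtree, then its right subtree.
Visit fir.
At fir: go left to hop.
  Visit hop.
  At hop: go left to lime.
    Visit lime.
    At lime: no left child.
    At lime: go right to yew.
      yew is a leaf — visit yew.
  At hop: no right child.
At fir: go right to bay.
  Visit bay.
  At bay: go left to rye.
    Visit rye.
    At rye: no left child.
    At rye: go right to kale.
      kale is a leaf — visit kale.
  At bay: go right to ivy.
    Visit ivy.
    At ivy: go left to pear.
      pear is a leaf — visit pear.
    At ivy: no right child.
Full pre-order sequence: fir, hop, lime, yew, bay, rye, kale, ivy, pear.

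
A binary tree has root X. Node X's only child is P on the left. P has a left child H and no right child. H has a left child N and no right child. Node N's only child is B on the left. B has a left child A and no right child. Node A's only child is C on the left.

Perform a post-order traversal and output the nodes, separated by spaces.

Post-order visits the left subtree, then the right subtree, then the node.
At X: go left to P.
  At P: go left to H.
    At H: go left to N.
      At N: go left to B.
        At B: go left to A.
          At A: go left to C.
            C is a leaf — visit C.
          At A: no right child.
          Visit A.
        At B: no right child.
        Visit B.
      At N: no right child.
      Visit N.
    At H: no right child.
    Visit H.
  At P: no right child.
  Visit P.
At X: no right child.
Visit X.

C A B N H P X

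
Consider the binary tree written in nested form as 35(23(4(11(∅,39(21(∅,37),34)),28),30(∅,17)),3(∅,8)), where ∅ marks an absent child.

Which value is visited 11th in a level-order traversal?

Level-order visits nodes level by level from the root, left to right within each level.
Level 0: 35
Level 1: 23, 3
Level 2: 4, 30, 8
Level 3: 11, 28, 17
Level 4: 39
Level 5: 21, 34
Level 6: 37
Full level-order sequence: 35, 23, 3, 4, 30, 8, 11, 28, 17, 39, 21, 34, 37.

21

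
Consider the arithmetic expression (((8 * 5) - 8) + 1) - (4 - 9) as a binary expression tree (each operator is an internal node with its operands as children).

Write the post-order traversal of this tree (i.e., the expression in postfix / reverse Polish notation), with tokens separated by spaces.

8 5 * 8 - 1 + 4 9 - -

Post-order on an expression tree gives postfix notation: for each operator, emit left operand, right operand, then the operator.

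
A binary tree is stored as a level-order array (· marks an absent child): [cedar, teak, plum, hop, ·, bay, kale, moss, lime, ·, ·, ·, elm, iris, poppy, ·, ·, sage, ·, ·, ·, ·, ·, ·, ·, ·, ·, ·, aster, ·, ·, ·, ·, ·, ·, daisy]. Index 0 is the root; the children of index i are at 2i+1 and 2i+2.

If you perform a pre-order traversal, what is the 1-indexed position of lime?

5

Pre-order visits the node, then its left subtree, then its right subtree.
Visit cedar.
At cedar: go left to teak.
  Visit teak.
  At teak: go left to hop.
    Visit hop.
    At hop: go left to moss.
      moss is a leaf — visit moss.
    At hop: go right to lime.
      Visit lime.
      At lime: go left to sage.
        Visit sage.
        At sage: go left to daisy.
          daisy is a leaf — visit daisy.
        At sage: no right child.
      At lime: no right child.
  At teak: no right child.
At cedar: go right to plum.
  Visit plum.
  At plum: go left to bay.
    Visit bay.
    At bay: no left child.
    At bay: go right to elm.
      elm is a leaf — visit elm.
  At plum: go right to kale.
    Visit kale.
    At kale: go left to iris.
      Visit iris.
      At iris: no left child.
      At iris: go right to aster.
        aster is a leaf — visit aster.
    At kale: go right to poppy.
      poppy is a leaf — visit poppy.
Full pre-order sequence: cedar, teak, hop, moss, lime, sage, daisy, plum, bay, elm, kale, iris, aster, poppy.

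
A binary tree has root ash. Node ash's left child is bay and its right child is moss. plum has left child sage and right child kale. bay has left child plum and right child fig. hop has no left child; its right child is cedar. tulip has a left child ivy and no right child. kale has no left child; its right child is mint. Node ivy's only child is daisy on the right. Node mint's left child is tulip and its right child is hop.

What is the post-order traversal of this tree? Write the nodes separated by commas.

Post-order visits the left subtree, then the right subtree, then the node.
At ash: go left to bay.
  At bay: go left to plum.
    At plum: go left to sage.
      sage is a leaf — visit sage.
    At plum: go right to kale.
      At kale: no left child.
      At kale: go right to mint.
        At mint: go left to tulip.
          At tulip: go left to ivy.
            At ivy: no left child.
            At ivy: go right to daisy.
              daisy is a leaf — visit daisy.
            Visit ivy.
          At tulip: no right child.
          Visit tulip.
        At mint: go right to hop.
          At hop: no left child.
          At hop: go right to cedar.
            cedar is a leaf — visit cedar.
          Visit hop.
        Visit mint.
      Visit kale.
    Visit plum.
  At bay: go right to fig.
    fig is a leaf — visit fig.
  Visit bay.
At ash: go right to moss.
  moss is a leaf — visit moss.
Visit ash.

sage, daisy, ivy, tulip, cedar, hop, mint, kale, plum, fig, bay, moss, ash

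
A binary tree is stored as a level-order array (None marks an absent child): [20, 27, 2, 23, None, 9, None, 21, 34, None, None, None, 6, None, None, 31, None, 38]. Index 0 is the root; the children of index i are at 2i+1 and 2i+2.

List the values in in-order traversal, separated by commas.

31, 21, 23, 38, 34, 27, 20, 9, 6, 2

In-order visits the left subtree, then the node, then the right subtree.
At 20: go left to 27.
  At 27: go left to 23.
    At 23: go left to 21.
      At 21: go left to 31.
        31 is a leaf — visit 31.
      Visit 21.
      At 21: no right child.
    Visit 23.
    At 23: go right to 34.
      At 34: go left to 38.
        38 is a leaf — visit 38.
      Visit 34.
      At 34: no right child.
  Visit 27.
  At 27: no right child.
Visit 20.
At 20: go right to 2.
  At 2: go left to 9.
    At 9: no left child.
    Visit 9.
    At 9: go right to 6.
      6 is a leaf — visit 6.
  Visit 2.
  At 2: no right child.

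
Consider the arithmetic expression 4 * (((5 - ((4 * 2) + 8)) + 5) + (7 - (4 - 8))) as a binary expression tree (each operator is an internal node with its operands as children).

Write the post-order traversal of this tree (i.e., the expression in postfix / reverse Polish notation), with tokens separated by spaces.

4 5 4 2 * 8 + - 5 + 7 4 8 - - + *

Post-order on an expression tree gives postfix notation: for each operator, emit left operand, right operand, then the operator.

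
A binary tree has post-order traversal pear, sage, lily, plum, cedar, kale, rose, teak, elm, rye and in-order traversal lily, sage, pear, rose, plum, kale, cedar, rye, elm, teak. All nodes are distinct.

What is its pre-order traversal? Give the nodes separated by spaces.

rye rose lily sage pear kale plum cedar elm teak

The last element of post-order is the root; it splits in-order into left and right subtrees.
Root rye: left subtree has 7 nodes {lily, sage, pear, rose, plum, kale, cedar}, right has 2 {elm, teak}.
  Root rose: left subtree has 3 nodes {lily, sage, pear}, right has 3 {plum, kale, cedar}.
    Root lily: left subtree has 0 nodes { }, right has 2 {sage, pear}.
      Root sage: left subtree has 0 nodes { }, right has 1 {pear}.
    Root kale: left subtree has 1 node {plum}, right has 1 {cedar}.
  Root elm: left subtree has 0 nodes { }, right has 1 {teak}.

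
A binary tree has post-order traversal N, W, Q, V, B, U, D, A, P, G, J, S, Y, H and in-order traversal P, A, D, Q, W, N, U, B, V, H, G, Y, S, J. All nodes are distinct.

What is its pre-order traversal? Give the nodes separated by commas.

H, P, A, D, U, Q, W, N, B, V, Y, G, S, J

The last element of post-order is the root; it splits in-order into left and right subtrees.
Root H: left subtree has 9 nodes {P, A, D, Q, W, N, U, B, V}, right has 4 {G, Y, S, J}.
  Root P: left subtree has 0 nodes { }, right has 8 {A, D, Q, W, N, U, B, V}.
    Root A: left subtree has 0 nodes { }, right has 7 {D, Q, W, N, U, B, V}.
      Root D: left subtree has 0 nodes { }, right has 6 {Q, W, N, U, B, V}.
        Root U: left subtree has 3 nodes {Q, W, N}, right has 2 {B, V}.
          Root Q: left subtree has 0 nodes { }, right has 2 {W, N}.
            Root W: left subtree has 0 nodes { }, right has 1 {N}.
          Root B: left subtree has 0 nodes { }, right has 1 {V}.
  Root Y: left subtree has 1 node {G}, right has 2 {S, J}.
    Root S: left subtree has 0 nodes { }, right has 1 {J}.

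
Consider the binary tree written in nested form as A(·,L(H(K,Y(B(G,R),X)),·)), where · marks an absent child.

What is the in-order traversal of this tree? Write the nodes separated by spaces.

In-order visits the left subtree, then the node, then the right subtree.
At A: no left child.
Visit A.
At A: go right to L.
  At L: go left to H.
    At H: go left to K.
      K is a leaf — visit K.
    Visit H.
    At H: go right to Y.
      At Y: go left to B.
        At B: go left to G.
          G is a leaf — visit G.
        Visit B.
        At B: go right to R.
          R is a leaf — visit R.
      Visit Y.
      At Y: go right to X.
        X is a leaf — visit X.
  Visit L.
  At L: no right child.

A K H G B R Y X L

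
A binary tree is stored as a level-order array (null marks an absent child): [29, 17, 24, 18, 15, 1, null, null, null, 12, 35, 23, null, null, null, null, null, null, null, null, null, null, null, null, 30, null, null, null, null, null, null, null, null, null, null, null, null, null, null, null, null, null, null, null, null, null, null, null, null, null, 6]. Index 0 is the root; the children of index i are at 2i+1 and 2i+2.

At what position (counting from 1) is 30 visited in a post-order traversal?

Post-order visits the left subtree, then the right subtree, then the node.
At 29: go left to 17.
  At 17: go left to 18.
    18 is a leaf — visit 18.
  At 17: go right to 15.
    At 15: go left to 12.
      12 is a leaf — visit 12.
    At 15: go right to 35.
      35 is a leaf — visit 35.
    Visit 15.
  Visit 17.
At 29: go right to 24.
  At 24: go left to 1.
    At 1: go left to 23.
      At 23: no left child.
      At 23: go right to 30.
        At 30: no left child.
        At 30: go right to 6.
          6 is a leaf — visit 6.
        Visit 30.
      Visit 23.
    At 1: no right child.
    Visit 1.
  At 24: no right child.
  Visit 24.
Visit 29.
Full post-order sequence: 18, 12, 35, 15, 17, 6, 30, 23, 1, 24, 29.

7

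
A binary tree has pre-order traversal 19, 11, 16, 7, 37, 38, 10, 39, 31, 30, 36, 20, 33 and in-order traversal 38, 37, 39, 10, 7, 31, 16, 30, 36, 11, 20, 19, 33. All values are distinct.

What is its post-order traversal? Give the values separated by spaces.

The first element of pre-order is the root; it splits in-order into left and right subtrees.
Root 19: left subtree has 11 nodes {38, 37, 39, 10, 7, 31, 16, 30, 36, 11, 20}, right has 1 {33}.
  Root 11: left subtree has 9 nodes {38, 37, 39, 10, 7, 31, 16, 30, 36}, right has 1 {20}.
    Root 16: left subtree has 6 nodes {38, 37, 39, 10, 7, 31}, right has 2 {30, 36}.
      Root 7: left subtree has 4 nodes {38, 37, 39, 10}, right has 1 {31}.
        Root 37: left subtree has 1 node {38}, right has 2 {39, 10}.
          Root 10: left subtree has 1 node {39}, right has 0 { }.
      Root 30: left subtree has 0 nodes { }, right has 1 {36}.

38 39 10 37 31 7 36 30 16 20 11 33 19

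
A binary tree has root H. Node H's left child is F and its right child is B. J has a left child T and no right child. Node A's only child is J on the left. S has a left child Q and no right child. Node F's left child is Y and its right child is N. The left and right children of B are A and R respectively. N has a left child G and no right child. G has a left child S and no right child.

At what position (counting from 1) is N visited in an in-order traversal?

6

In-order visits the left subtree, then the node, then the right subtree.
At H: go left to F.
  At F: go left to Y.
    Y is a leaf — visit Y.
  Visit F.
  At F: go right to N.
    At N: go left to G.
      At G: go left to S.
        At S: go left to Q.
          Q is a leaf — visit Q.
        Visit S.
        At S: no right child.
      Visit G.
      At G: no right child.
    Visit N.
    At N: no right child.
Visit H.
At H: go right to B.
  At B: go left to A.
    At A: go left to J.
      At J: go left to T.
        T is a leaf — visit T.
      Visit J.
      At J: no right child.
    Visit A.
    At A: no right child.
  Visit B.
  At B: go right to R.
    R is a leaf — visit R.
Full in-order sequence: Y, F, Q, S, G, N, H, T, J, A, B, R.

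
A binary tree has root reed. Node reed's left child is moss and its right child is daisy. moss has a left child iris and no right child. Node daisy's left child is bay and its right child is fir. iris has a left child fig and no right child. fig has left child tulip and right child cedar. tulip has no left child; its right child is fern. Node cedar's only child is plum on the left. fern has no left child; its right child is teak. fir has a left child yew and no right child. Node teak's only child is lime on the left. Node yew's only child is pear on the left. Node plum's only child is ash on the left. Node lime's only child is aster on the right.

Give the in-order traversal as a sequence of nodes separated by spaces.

In-order visits the left subtree, then the node, then the right subtree.
At reed: go left to moss.
  At moss: go left to iris.
    At iris: go left to fig.
      At fig: go left to tulip.
        At tulip: no left child.
        Visit tulip.
        At tulip: go right to fern.
          At fern: no left child.
          Visit fern.
          At fern: go right to teak.
            At teak: go left to lime.
              At lime: no left child.
              Visit lime.
              At lime: go right to aster.
                aster is a leaf — visit aster.
            Visit teak.
            At teak: no right child.
      Visit fig.
      At fig: go right to cedar.
        At cedar: go left to plum.
          At plum: go left to ash.
            ash is a leaf — visit ash.
          Visit plum.
          At plum: no right child.
        Visit cedar.
        At cedar: no right child.
    Visit iris.
    At iris: no right child.
  Visit moss.
  At moss: no right child.
Visit reed.
At reed: go right to daisy.
  At daisy: go left to bay.
    bay is a leaf — visit bay.
  Visit daisy.
  At daisy: go right to fir.
    At fir: go left to yew.
      At yew: go left to pear.
        pear is a leaf — visit pear.
      Visit yew.
      At yew: no right child.
    Visit fir.
    At fir: no right child.

tulip fern lime aster teak fig ash plum cedar iris moss reed bay daisy pear yew fir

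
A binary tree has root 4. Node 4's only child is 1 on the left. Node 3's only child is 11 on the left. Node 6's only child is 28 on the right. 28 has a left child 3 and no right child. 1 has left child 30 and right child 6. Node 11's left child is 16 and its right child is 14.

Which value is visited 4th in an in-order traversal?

16

In-order visits the left subtree, then the node, then the right subtree.
At 4: go left to 1.
  At 1: go left to 30.
    30 is a leaf — visit 30.
  Visit 1.
  At 1: go right to 6.
    At 6: no left child.
    Visit 6.
    At 6: go right to 28.
      At 28: go left to 3.
        At 3: go left to 11.
          At 11: go left to 16.
            16 is a leaf — visit 16.
          Visit 11.
          At 11: go right to 14.
            14 is a leaf — visit 14.
        Visit 3.
        At 3: no right child.
      Visit 28.
      At 28: no right child.
Visit 4.
At 4: no right child.
Full in-order sequence: 30, 1, 6, 16, 11, 14, 3, 28, 4.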